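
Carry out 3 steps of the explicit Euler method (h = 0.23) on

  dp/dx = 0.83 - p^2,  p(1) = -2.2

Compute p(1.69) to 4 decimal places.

Euler: p_{n+1} = p_n + h·f(x_n, p_n).
x=1.000000, p=-2.200000: f=-4.010000 → p ← -2.200000 + 0.23·(-4.010000) = -3.122300
x=1.230000, p=-3.122300: f=-8.918757 → p ← -3.122300 + 0.23·(-8.918757) = -5.173614
x=1.460000, p=-5.173614: f=-25.936284 → p ← -5.173614 + 0.23·(-25.936284) = -11.138959
p(1.69) ≈ -11.1390

-11.1390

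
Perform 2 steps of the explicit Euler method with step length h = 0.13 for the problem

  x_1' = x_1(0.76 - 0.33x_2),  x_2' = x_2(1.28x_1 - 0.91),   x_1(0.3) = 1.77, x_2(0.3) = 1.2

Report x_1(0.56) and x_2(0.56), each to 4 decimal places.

1.9247, 1.6799

Euler on (x_1,x_2): x_1_{n+1} = x_1_n + h·x_1', x_2_{n+1} = x_2_n + h·x_2'.
0.300000: (1.770000, 1.200000); f=(0.644280, 1.626720) → (1.853756, 1.411474)
0.430000: (1.853756, 1.411474); f=(0.545401, 2.064715) → (1.924658, 1.679887)
(x_1(0.56), x_2(0.56)) ≈ (1.9247, 1.6799)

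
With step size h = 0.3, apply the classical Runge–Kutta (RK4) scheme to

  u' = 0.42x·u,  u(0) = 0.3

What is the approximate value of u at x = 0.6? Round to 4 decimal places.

RK4: k1 = f(x_n, u_n); k2 = f(x_n + h/2, u_n + (h/2)·k1); k3 = f(x_n + h/2, u_n + (h/2)·k2); k4 = f(x_n + h, u_n + h·k3); u_{n+1} = u_n + (h/6)·(k1 + 2k2 + 2k3 + k4).
x=0.000000, u=0.300000:
  k1 = f(0.000000, 0.300000) = 0.000000
  k2 = f(0.150000, 0.300000) = 0.018900
  k3 = f(0.150000, 0.302835) = 0.019079
  k4 = f(0.300000, 0.305724) = 0.038521
  u ← 0.300000 + (0.3/6)·(k1 + 2k2 + 2k3 + k4) = 0.305724
x=0.300000, u=0.305724:
  k1 = f(0.300000, 0.305724) = 0.038521
  k2 = f(0.450000, 0.311502) = 0.058874
  k3 = f(0.450000, 0.314555) = 0.059451
  k4 = f(0.600000, 0.323559) = 0.081537
  u ← 0.305724 + (0.3/6)·(k1 + 2k2 + 2k3 + k4) = 0.323559
u(0.6) ≈ 0.3236

0.3236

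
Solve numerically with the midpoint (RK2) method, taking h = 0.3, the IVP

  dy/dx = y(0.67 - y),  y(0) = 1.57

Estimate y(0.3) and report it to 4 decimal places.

Midpoint: k1 = f(x_n, y_n); k2 = f(x_n + h/2, y_n + (h/2)·k1); y_{n+1} = y_n + h·k2.
x=0.000000, y=1.570000:
  k1 = f(0.000000, 1.570000) = -1.413000
  k2 = f(0.150000, 1.358050) = -0.934406
  y ← 1.570000 + 0.3·(-0.934406) = 1.289678
y(0.3) ≈ 1.2897

1.2897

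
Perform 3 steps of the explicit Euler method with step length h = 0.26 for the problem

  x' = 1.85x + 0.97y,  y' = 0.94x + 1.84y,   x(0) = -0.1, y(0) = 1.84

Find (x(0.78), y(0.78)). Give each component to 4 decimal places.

2.7245, 6.2868

Euler on (x,y): x_{n+1} = x_n + h·x', y_{n+1} = y_n + h·y'.
0.000000: (-0.100000, 1.840000); f=(1.599800, 3.291600) → (0.315948, 2.695816)
0.260000: (0.315948, 2.695816); f=(3.199445, 5.257293) → (1.147804, 4.062712)
0.520000: (1.147804, 4.062712); f=(6.064268, 8.554326) → (2.724513, 6.286837)
(x(0.78), y(0.78)) ≈ (2.7245, 6.2868)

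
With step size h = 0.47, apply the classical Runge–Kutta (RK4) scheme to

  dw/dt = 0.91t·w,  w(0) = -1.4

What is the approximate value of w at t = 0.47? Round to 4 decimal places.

RK4: k1 = f(t_n, w_n); k2 = f(t_n + h/2, w_n + (h/2)·k1); k3 = f(t_n + h/2, w_n + (h/2)·k2); k4 = f(t_n + h, w_n + h·k3); w_{n+1} = w_n + (h/6)·(k1 + 2k2 + 2k3 + k4).
t=0.000000, w=-1.400000:
  k1 = f(0.000000, -1.400000) = 0.000000
  k2 = f(0.235000, -1.400000) = -0.299390
  k3 = f(0.235000, -1.470357) = -0.314436
  k4 = f(0.470000, -1.547785) = -0.661988
  w ← -1.400000 + (0.47/6)·(k1 + 2k2 + 2k3 + k4) = -1.548022
w(0.47) ≈ -1.5480

-1.5480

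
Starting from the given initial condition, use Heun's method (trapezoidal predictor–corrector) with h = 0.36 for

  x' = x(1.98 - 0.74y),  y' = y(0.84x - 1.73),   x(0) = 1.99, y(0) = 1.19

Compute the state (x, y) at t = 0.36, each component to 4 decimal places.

Heun on (x,y): k1 = f(t_n, state_n); k2 = f(t_n + h, state_n + h·k1); state_{n+1} = state_n + (h/2)·(k1 + k2).
0.000000: (1.990000, 1.190000)
  k1 = (2.187806, -0.069496)
  predictor → (2.777610, 1.164981)
  k2 = (3.105129, 0.702708)
  → (2.942728, 1.303978)
(x(0.36), y(0.36)) ≈ (2.9427, 1.3040)

2.9427, 1.3040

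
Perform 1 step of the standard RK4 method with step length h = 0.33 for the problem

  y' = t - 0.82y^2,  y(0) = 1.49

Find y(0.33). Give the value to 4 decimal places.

RK4: k1 = f(t_n, y_n); k2 = f(t_n + h/2, y_n + (h/2)·k1); k3 = f(t_n + h/2, y_n + (h/2)·k2); k4 = f(t_n + h, y_n + h·k3); y_{n+1} = y_n + (h/6)·(k1 + 2k2 + 2k3 + k4).
t=0.000000, y=1.490000:
  k1 = f(0.000000, 1.490000) = -1.820482
  k2 = f(0.165000, 1.189620) = -0.995461
  k3 = f(0.165000, 1.325749) = -1.276240
  k4 = f(0.330000, 1.068841) = -0.606785
  y ← 1.490000 + (0.33/6)·(k1 + 2k2 + 2k3 + k4) = 1.106613
y(0.33) ≈ 1.1066

1.1066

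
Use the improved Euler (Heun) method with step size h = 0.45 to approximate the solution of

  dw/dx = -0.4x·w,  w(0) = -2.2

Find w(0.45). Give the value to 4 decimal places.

Heun: k1 = f(x_n, w_n); k2 = f(x_n + h, w_n + h·k1); w_{n+1} = w_n + (h/2)·(k1 + k2).
x=0.000000, w=-2.200000:
  k1 = f(0.000000, -2.200000) = 0.000000
  k2 = f(0.450000, -2.200000) = 0.396000
  w ← -2.200000 + (0.45/2)·(0.000000 + 0.396000) = -2.110900
w(0.45) ≈ -2.1109

-2.1109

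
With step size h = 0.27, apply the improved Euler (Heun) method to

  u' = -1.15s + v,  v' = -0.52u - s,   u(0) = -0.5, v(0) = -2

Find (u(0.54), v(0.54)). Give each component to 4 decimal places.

-1.7084, -1.8447

Heun on (u,v): k1 = f(s_n, state_n); k2 = f(s_n + h, state_n + h·k1); state_{n+1} = state_n + (h/2)·(k1 + k2).
0.000000: (-0.500000, -2.000000)
  k1 = (-2.000000, 0.260000)
  predictor → (-1.040000, -1.929800)
  k2 = (-2.240300, 0.270800)
  → (-1.072440, -1.928342)
0.270000: (-1.072440, -1.928342)
  k1 = (-2.238842, 0.287669)
  predictor → (-1.676928, -1.850671)
  k2 = (-2.471671, 0.332002)
  → (-1.708360, -1.844686)
(u(0.54), v(0.54)) ≈ (-1.7084, -1.8447)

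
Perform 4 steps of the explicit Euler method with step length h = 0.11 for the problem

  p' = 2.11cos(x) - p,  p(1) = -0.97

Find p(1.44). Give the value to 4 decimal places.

-0.3121

Euler: p_{n+1} = p_n + h·f(x_n, p_n).
x=1.000000, p=-0.970000: f=2.110038 → p ← -0.970000 + 0.11·2.110038 = -0.737896
x=1.110000, p=-0.737896: f=1.676132 → p ← -0.737896 + 0.11·1.676132 = -0.553521
x=1.220000, p=-0.553521: f=1.278614 → p ← -0.553521 + 0.11·1.278614 = -0.412874
x=1.330000, p=-0.412874: f=0.916058 → p ← -0.412874 + 0.11·0.916058 = -0.312107
p(1.44) ≈ -0.3121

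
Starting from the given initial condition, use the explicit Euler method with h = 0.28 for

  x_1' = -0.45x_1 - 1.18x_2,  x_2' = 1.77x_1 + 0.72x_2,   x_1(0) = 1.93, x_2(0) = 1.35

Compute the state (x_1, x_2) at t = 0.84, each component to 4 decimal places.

-1.0238, 4.5773

Euler on (x_1,x_2): x_1_{n+1} = x_1_n + h·x_1', x_2_{n+1} = x_2_n + h·x_2'.
0.000000: (1.930000, 1.350000); f=(-2.461500, 4.388100) → (1.240780, 2.578668)
0.280000: (1.240780, 2.578668); f=(-3.601179, 4.052822) → (0.232450, 3.713458)
0.560000: (0.232450, 3.713458); f=(-4.486483, 3.085126) → (-1.023765, 4.577293)
(x_1(0.84), x_2(0.84)) ≈ (-1.0238, 4.5773)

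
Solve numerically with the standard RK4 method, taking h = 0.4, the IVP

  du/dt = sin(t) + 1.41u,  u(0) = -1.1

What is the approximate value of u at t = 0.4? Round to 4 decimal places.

-1.8369

RK4: k1 = f(t_n, u_n); k2 = f(t_n + h/2, u_n + (h/2)·k1); k3 = f(t_n + h/2, u_n + (h/2)·k2); k4 = f(t_n + h, u_n + h·k3); u_{n+1} = u_n + (h/6)·(k1 + 2k2 + 2k3 + k4).
t=0.000000, u=-1.100000:
  k1 = f(0.000000, -1.100000) = -1.551000
  k2 = f(0.200000, -1.410200) = -1.789713
  k3 = f(0.200000, -1.457943) = -1.857030
  k4 = f(0.400000, -1.842812) = -2.208946
  u ← -1.100000 + (0.4/6)·(k1 + 2k2 + 2k3 + k4) = -1.836895
u(0.4) ≈ -1.8369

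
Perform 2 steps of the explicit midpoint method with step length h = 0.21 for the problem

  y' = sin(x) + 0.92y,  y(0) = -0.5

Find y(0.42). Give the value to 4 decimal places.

Midpoint: k1 = f(x_n, y_n); k2 = f(x_n + h/2, y_n + (h/2)·k1); y_{n+1} = y_n + h·k2.
x=0.000000, y=-0.500000:
  k1 = f(0.000000, -0.500000) = -0.460000
  k2 = f(0.105000, -0.548300) = -0.399629
  y ← -0.500000 + 0.21·(-0.399629) = -0.583922
x=0.210000, y=-0.583922:
  k1 = f(0.210000, -0.583922) = -0.328748
  k2 = f(0.315000, -0.618441) = -0.259149
  y ← -0.583922 + 0.21·(-0.259149) = -0.638343
y(0.42) ≈ -0.6383

-0.6383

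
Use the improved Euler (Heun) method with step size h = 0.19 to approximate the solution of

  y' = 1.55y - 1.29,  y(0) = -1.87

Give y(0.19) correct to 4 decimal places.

-2.7830

Heun: k1 = f(t_n, y_n); k2 = f(t_n + h, y_n + h·k1); y_{n+1} = y_n + (h/2)·(k1 + k2).
t=0.000000, y=-1.870000:
  k1 = f(0.000000, -1.870000) = -4.188500
  k2 = f(0.190000, -2.665815) = -5.422013
  y ← -1.870000 + (0.19/2)·(-4.188500 + (-5.422013)) = -2.782999
y(0.19) ≈ -2.7830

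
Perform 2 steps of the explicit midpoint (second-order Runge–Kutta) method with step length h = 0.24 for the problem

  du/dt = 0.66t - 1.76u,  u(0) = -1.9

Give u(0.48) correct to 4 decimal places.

-0.7831

Midpoint: k1 = f(t_n, u_n); k2 = f(t_n + h/2, u_n + (h/2)·k1); u_{n+1} = u_n + h·k2.
t=0.000000, u=-1.900000:
  k1 = f(0.000000, -1.900000) = 3.344000
  k2 = f(0.120000, -1.498720) = 2.716947
  u ← -1.900000 + 0.24·2.716947 = -1.247933
t=0.240000, u=-1.247933:
  k1 = f(0.240000, -1.247933) = 2.354762
  k2 = f(0.360000, -0.965361) = 1.936636
  u ← -1.247933 + 0.24·1.936636 = -0.783140
u(0.48) ≈ -0.7831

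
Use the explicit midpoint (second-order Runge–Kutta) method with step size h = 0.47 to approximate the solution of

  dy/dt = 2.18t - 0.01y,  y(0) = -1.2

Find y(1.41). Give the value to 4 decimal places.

0.9748

Midpoint: k1 = f(t_n, y_n); k2 = f(t_n + h/2, y_n + (h/2)·k1); y_{n+1} = y_n + h·k2.
t=0.000000, y=-1.200000:
  k1 = f(0.000000, -1.200000) = 0.012000
  k2 = f(0.235000, -1.197180) = 0.524272
  y ← -1.200000 + 0.47·0.524272 = -0.953592
t=0.470000, y=-0.953592:
  k1 = f(0.470000, -0.953592) = 1.034136
  k2 = f(0.705000, -0.710570) = 1.544006
  y ← -0.953592 + 0.47·1.544006 = -0.227910
t=0.940000, y=-0.227910:
  k1 = f(0.940000, -0.227910) = 2.051479
  k2 = f(1.175000, 0.254188) = 2.558958
  y ← -0.227910 + 0.47·2.558958 = 0.974801
y(1.41) ≈ 0.9748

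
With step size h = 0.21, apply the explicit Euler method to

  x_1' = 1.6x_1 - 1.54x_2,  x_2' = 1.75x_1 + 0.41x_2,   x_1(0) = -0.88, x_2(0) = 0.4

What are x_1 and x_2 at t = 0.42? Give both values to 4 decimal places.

-1.7794, -0.3590

Euler on (x_1,x_2): x_1_{n+1} = x_1_n + h·x_1', x_2_{n+1} = x_2_n + h·x_2'.
0.000000: (-0.880000, 0.400000); f=(-2.024000, -1.376000) → (-1.305040, 0.111040)
0.210000: (-1.305040, 0.111040); f=(-2.259066, -2.238294) → (-1.779444, -0.359002)
(x_1(0.42), x_2(0.42)) ≈ (-1.7794, -0.3590)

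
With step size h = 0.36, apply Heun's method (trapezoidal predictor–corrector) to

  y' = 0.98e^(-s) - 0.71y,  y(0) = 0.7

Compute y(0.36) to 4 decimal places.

0.7983

Heun: k1 = f(s_n, y_n); k2 = f(s_n + h, y_n + h·k1); y_{n+1} = y_n + (h/2)·(k1 + k2).
s=0.000000, y=0.700000:
  k1 = f(0.000000, 0.700000) = 0.483000
  k2 = f(0.360000, 0.873880) = 0.063268
  y ← 0.700000 + (0.36/2)·(0.483000 + 0.063268) = 0.798328
y(0.36) ≈ 0.7983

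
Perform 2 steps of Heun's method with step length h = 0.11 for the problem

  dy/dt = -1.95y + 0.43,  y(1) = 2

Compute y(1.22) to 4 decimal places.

1.3837

Heun: k1 = f(t_n, y_n); k2 = f(t_n + h, y_n + h·k1); y_{n+1} = y_n + (h/2)·(k1 + k2).
t=1.000000, y=2.000000:
  k1 = f(1.000000, 2.000000) = -3.470000
  k2 = f(1.110000, 1.618300) = -2.725685
  y ← 2.000000 + (0.11/2)·(-3.470000 + (-2.725685)) = 1.659237
t=1.110000, y=1.659237:
  k1 = f(1.110000, 1.659237) = -2.805513
  k2 = f(1.220000, 1.350631) = -2.203730
  y ← 1.659237 + (0.11/2)·(-2.805513 + (-2.203730)) = 1.383729
y(1.22) ≈ 1.3837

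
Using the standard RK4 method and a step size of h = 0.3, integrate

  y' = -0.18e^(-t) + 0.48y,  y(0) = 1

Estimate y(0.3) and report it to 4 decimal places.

RK4: k1 = f(t_n, y_n); k2 = f(t_n + h/2, y_n + (h/2)·k1); k3 = f(t_n + h/2, y_n + (h/2)·k2); k4 = f(t_n + h, y_n + h·k3); y_{n+1} = y_n + (h/6)·(k1 + 2k2 + 2k3 + k4).
t=0.000000, y=1.000000:
  k1 = f(0.000000, 1.000000) = 0.300000
  k2 = f(0.150000, 1.045000) = 0.346673
  k3 = f(0.150000, 1.052001) = 0.350033
  k4 = f(0.300000, 1.105010) = 0.397057
  y ← 1.000000 + (0.3/6)·(k1 + 2k2 + 2k3 + k4) = 1.104523
y(0.3) ≈ 1.1045

1.1045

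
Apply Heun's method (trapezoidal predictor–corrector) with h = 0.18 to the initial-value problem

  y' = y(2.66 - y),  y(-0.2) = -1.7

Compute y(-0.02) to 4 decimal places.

-3.9220

Heun: k1 = f(t_n, y_n); k2 = f(t_n + h, y_n + h·k1); y_{n+1} = y_n + (h/2)·(k1 + k2).
t=-0.200000, y=-1.700000:
  k1 = f(-0.200000, -1.700000) = -7.412000
  k2 = f(-0.020000, -3.034160) = -17.276993
  y ← -1.700000 + (0.18/2)·(-7.412000 + (-17.276993)) = -3.922009
y(-0.02) ≈ -3.9220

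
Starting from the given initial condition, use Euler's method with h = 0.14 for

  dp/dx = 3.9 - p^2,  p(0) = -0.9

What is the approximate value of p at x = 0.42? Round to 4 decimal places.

0.5937

Euler: p_{n+1} = p_n + h·f(x_n, p_n).
x=0.000000, p=-0.900000: f=3.090000 → p ← -0.900000 + 0.14·3.090000 = -0.467400
x=0.140000, p=-0.467400: f=3.681537 → p ← -0.467400 + 0.14·3.681537 = 0.048015
x=0.280000, p=0.048015: f=3.897695 → p ← 0.048015 + 0.14·3.897695 = 0.593692
p(0.42) ≈ 0.5937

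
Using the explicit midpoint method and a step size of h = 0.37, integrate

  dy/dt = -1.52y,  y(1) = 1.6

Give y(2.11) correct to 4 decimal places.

Midpoint: k1 = f(t_n, y_n); k2 = f(t_n + h/2, y_n + (h/2)·k1); y_{n+1} = y_n + h·k2.
t=1.000000, y=1.600000:
  k1 = f(1.000000, 1.600000) = -2.432000
  k2 = f(1.185000, 1.150080) = -1.748122
  y ← 1.600000 + 0.37·(-1.748122) = 0.953195
t=1.370000, y=0.953195:
  k1 = f(1.370000, 0.953195) = -1.448856
  k2 = f(1.555000, 0.685157) = -1.041438
  y ← 0.953195 + 0.37·(-1.041438) = 0.567863
t=1.740000, y=0.567863:
  k1 = f(1.740000, 0.567863) = -0.863152
  k2 = f(1.925000, 0.408180) = -0.620433
  y ← 0.567863 + 0.37·(-0.620433) = 0.338303
y(2.11) ≈ 0.3383

0.3383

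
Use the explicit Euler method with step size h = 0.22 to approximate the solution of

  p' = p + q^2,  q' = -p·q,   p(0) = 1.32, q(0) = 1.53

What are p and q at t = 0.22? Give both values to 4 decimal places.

2.1254, 1.0857

Euler on (p,q): p_{n+1} = p_n + h·p', q_{n+1} = q_n + h·q'.
0.000000: (1.320000, 1.530000); f=(3.660900, -2.019600) → (2.125398, 1.085688)
(p(0.22), q(0.22)) ≈ (2.1254, 1.0857)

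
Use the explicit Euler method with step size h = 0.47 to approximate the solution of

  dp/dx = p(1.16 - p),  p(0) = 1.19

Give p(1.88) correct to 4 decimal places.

Euler: p_{n+1} = p_n + h·f(x_n, p_n).
x=0.000000, p=1.190000: f=-0.035700 → p ← 1.190000 + 0.47·(-0.035700) = 1.173221
x=0.470000, p=1.173221: f=-0.015511 → p ← 1.173221 + 0.47·(-0.015511) = 1.165931
x=0.940000, p=1.165931: f=-0.006915 → p ← 1.165931 + 0.47·(-0.006915) = 1.162681
x=1.410000, p=1.162681: f=-0.003117 → p ← 1.162681 + 0.47·(-0.003117) = 1.161216
p(1.88) ≈ 1.1612

1.1612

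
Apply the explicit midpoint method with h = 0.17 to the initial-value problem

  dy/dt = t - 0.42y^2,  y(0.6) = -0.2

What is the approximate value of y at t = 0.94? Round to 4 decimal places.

Midpoint: k1 = f(t_n, y_n); k2 = f(t_n + h/2, y_n + (h/2)·k1); y_{n+1} = y_n + h·k2.
t=0.600000, y=-0.200000:
  k1 = f(0.600000, -0.200000) = 0.583200
  k2 = f(0.685000, -0.150428) = 0.675496
  y ← -0.200000 + 0.17·0.675496 = -0.085166
t=0.770000, y=-0.085166:
  k1 = f(0.770000, -0.085166) = 0.766954
  k2 = f(0.855000, -0.019975) = 0.854832
  y ← -0.085166 + 0.17·0.854832 = 0.060156
y(0.94) ≈ 0.0602

0.0602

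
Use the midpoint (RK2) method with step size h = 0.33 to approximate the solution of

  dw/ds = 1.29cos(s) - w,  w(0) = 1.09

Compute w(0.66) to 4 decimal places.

1.1335

Midpoint: k1 = f(s_n, w_n); k2 = f(s_n + h/2, w_n + (h/2)·k1); w_{n+1} = w_n + h·k2.
s=0.000000, w=1.090000:
  k1 = f(0.000000, 1.090000) = 0.200000
  k2 = f(0.165000, 1.123000) = 0.149480
  w ← 1.090000 + 0.33·0.149480 = 1.139328
s=0.330000, w=1.139328:
  k1 = f(0.330000, 1.139328) = 0.081066
  k2 = f(0.495000, 1.152704) = -0.017545
  w ← 1.139328 + 0.33·(-0.017545) = 1.133539
w(0.66) ≈ 1.1335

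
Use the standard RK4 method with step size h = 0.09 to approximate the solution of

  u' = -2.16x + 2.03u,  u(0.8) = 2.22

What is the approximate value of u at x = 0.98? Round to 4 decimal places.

RK4: k1 = f(x_n, u_n); k2 = f(x_n + h/2, u_n + (h/2)·k1); k3 = f(x_n + h/2, u_n + (h/2)·k2); k4 = f(x_n + h, u_n + h·k3); u_{n+1} = u_n + (h/6)·(k1 + 2k2 + 2k3 + k4).
x=0.800000, u=2.220000:
  k1 = f(0.800000, 2.220000) = 2.778600
  k2 = f(0.845000, 2.345037) = 2.935225
  k3 = f(0.845000, 2.352085) = 2.949533
  k4 = f(0.890000, 2.485458) = 3.123080
  u ← 2.220000 + (0.09/6)·(k1 + 2k2 + 2k3 + k4) = 2.485068
x=0.890000, u=2.485068:
  k1 = f(0.890000, 2.485068) = 3.122288
  k2 = f(0.935000, 2.625571) = 3.310309
  k3 = f(0.935000, 2.634032) = 3.327485
  k4 = f(0.980000, 2.784542) = 3.535819
  u ← 2.485068 + (0.09/6)·(k1 + 2k2 + 2k3 + k4) = 2.784073
u(0.98) ≈ 2.7841

2.7841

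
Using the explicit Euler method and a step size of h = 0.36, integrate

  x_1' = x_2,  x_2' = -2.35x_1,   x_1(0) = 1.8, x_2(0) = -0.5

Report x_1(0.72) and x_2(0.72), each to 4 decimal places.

0.8918, -3.3933

Euler on (x_1,x_2): x_1_{n+1} = x_1_n + h·x_1', x_2_{n+1} = x_2_n + h·x_2'.
0.000000: (1.800000, -0.500000); f=(-0.500000, -4.230000) → (1.620000, -2.022800)
0.360000: (1.620000, -2.022800); f=(-2.022800, -3.807000) → (0.891792, -3.393320)
(x_1(0.72), x_2(0.72)) ≈ (0.8918, -3.3933)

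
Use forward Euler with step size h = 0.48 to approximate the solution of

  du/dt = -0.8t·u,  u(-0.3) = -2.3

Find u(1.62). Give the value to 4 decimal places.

Euler: u_{n+1} = u_n + h·f(t_n, u_n).
t=-0.300000, u=-2.300000: f=-0.552000 → u ← -2.300000 + 0.48·(-0.552000) = -2.564960
t=0.180000, u=-2.564960: f=0.369354 → u ← -2.564960 + 0.48·0.369354 = -2.387670
t=0.660000, u=-2.387670: f=1.260690 → u ← -2.387670 + 0.48·1.260690 = -1.782539
t=1.140000, u=-1.782539: f=1.625675 → u ← -1.782539 + 0.48·1.625675 = -1.002215
u(1.62) ≈ -1.0022

-1.0022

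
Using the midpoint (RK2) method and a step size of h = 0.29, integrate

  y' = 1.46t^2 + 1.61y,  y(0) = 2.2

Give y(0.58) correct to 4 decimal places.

5.5661

Midpoint: k1 = f(t_n, y_n); k2 = f(t_n + h/2, y_n + (h/2)·k1); y_{n+1} = y_n + h·k2.
t=0.000000, y=2.200000:
  k1 = f(0.000000, 2.200000) = 3.542000
  k2 = f(0.145000, 2.713590) = 4.399576
  y ← 2.200000 + 0.29·4.399576 = 3.475877
t=0.290000, y=3.475877:
  k1 = f(0.290000, 3.475877) = 5.718948
  k2 = f(0.435000, 4.305125) = 7.207519
  y ← 3.475877 + 0.29·7.207519 = 5.566058
y(0.58) ≈ 5.5661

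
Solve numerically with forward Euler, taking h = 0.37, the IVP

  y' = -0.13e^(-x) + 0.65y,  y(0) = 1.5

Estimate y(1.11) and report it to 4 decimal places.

2.7252

Euler: y_{n+1} = y_n + h·f(x_n, y_n).
x=0.000000, y=1.500000: f=0.845000 → y ← 1.500000 + 0.37·0.845000 = 1.812650
x=0.370000, y=1.812650: f=1.088427 → y ← 1.812650 + 0.37·1.088427 = 2.215368
x=0.740000, y=2.215368: f=1.377964 → y ← 2.215368 + 0.37·1.377964 = 2.725215
y(1.11) ≈ 2.7252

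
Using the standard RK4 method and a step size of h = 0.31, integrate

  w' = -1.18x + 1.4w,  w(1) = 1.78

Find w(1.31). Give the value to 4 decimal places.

2.2233

RK4: k1 = f(x_n, w_n); k2 = f(x_n + h/2, w_n + (h/2)·k1); k3 = f(x_n + h/2, w_n + (h/2)·k2); k4 = f(x_n + h, w_n + h·k3); w_{n+1} = w_n + (h/6)·(k1 + 2k2 + 2k3 + k4).
x=1.000000, w=1.780000:
  k1 = f(1.000000, 1.780000) = 1.312000
  k2 = f(1.155000, 1.983360) = 1.413804
  k3 = f(1.155000, 1.999140) = 1.435895
  k4 = f(1.310000, 2.225128) = 1.569379
  w ← 1.780000 + (0.31/6)·(k1 + 2k2 + 2k3 + k4) = 2.223340
w(1.31) ≈ 2.2233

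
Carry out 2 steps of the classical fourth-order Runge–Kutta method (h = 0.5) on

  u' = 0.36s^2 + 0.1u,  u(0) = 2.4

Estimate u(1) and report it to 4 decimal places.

2.7755

RK4: k1 = f(s_n, u_n); k2 = f(s_n + h/2, u_n + (h/2)·k1); k3 = f(s_n + h/2, u_n + (h/2)·k2); k4 = f(s_n + h, u_n + h·k3); u_{n+1} = u_n + (h/6)·(k1 + 2k2 + 2k3 + k4).
s=0.000000, u=2.400000:
  k1 = f(0.000000, 2.400000) = 0.240000
  k2 = f(0.250000, 2.460000) = 0.268500
  k3 = f(0.250000, 2.467125) = 0.269213
  k4 = f(0.500000, 2.534606) = 0.343461
  u ← 2.400000 + (0.5/6)·(k1 + 2k2 + 2k3 + k4) = 2.538240
s=0.500000, u=2.538240:
  k1 = f(0.500000, 2.538240) = 0.343824
  k2 = f(0.750000, 2.624196) = 0.464920
  k3 = f(0.750000, 2.654470) = 0.467947
  k4 = f(1.000000, 2.772214) = 0.637221
  u ← 2.538240 + (0.5/6)·(k1 + 2k2 + 2k3 + k4) = 2.775472
u(1) ≈ 2.7755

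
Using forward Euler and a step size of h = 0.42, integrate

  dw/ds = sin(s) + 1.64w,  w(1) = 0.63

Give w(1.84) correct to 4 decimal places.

Euler: w_{n+1} = w_n + h·f(s_n, w_n).
s=1.000000, w=0.630000: f=1.874671 → w ← 0.630000 + 0.42·1.874671 = 1.417362
s=1.420000, w=1.417362: f=3.313125 → w ← 1.417362 + 0.42·3.313125 = 2.808874
w(1.84) ≈ 2.8089

2.8089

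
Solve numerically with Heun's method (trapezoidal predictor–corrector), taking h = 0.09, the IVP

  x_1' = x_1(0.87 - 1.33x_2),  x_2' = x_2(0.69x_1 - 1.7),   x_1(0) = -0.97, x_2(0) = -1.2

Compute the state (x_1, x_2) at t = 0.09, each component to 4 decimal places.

Heun on (x_1,x_2): k1 = f(t_n, state_n); k2 = f(t_n + h, state_n + h·k1); state_{n+1} = state_n + (h/2)·(k1 + k2).
0.000000: (-0.970000, -1.200000)
  k1 = (-2.392020, 2.843160)
  predictor → (-1.185282, -0.944116)
  k2 = (-2.519522, 2.377136)
  → (-1.191019, -0.965087)
(x_1(0.09), x_2(0.09)) ≈ (-1.1910, -0.9651)

-1.1910, -0.9651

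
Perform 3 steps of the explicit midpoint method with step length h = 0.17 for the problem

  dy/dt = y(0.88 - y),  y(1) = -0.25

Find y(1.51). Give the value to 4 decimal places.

Midpoint: k1 = f(t_n, y_n); k2 = f(t_n + h/2, y_n + (h/2)·k1); y_{n+1} = y_n + h·k2.
t=1.000000, y=-0.250000:
  k1 = f(1.000000, -0.250000) = -0.282500
  k2 = f(1.085000, -0.274012) = -0.316214
  y ← -0.250000 + 0.17·(-0.316214) = -0.303756
t=1.170000, y=-0.303756:
  k1 = f(1.170000, -0.303756) = -0.359574
  k2 = f(1.255000, -0.334320) = -0.405972
  y ← -0.303756 + 0.17·(-0.405972) = -0.372772
t=1.340000, y=-0.372772:
  k1 = f(1.340000, -0.372772) = -0.466998
  k2 = f(1.425000, -0.412466) = -0.533099
  y ← -0.372772 + 0.17·(-0.533099) = -0.463398
y(1.51) ≈ -0.4634

-0.4634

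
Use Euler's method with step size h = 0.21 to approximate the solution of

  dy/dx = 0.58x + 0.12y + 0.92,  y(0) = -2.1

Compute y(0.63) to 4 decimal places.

-1.5911

Euler: y_{n+1} = y_n + h·f(x_n, y_n).
x=0.000000, y=-2.100000: f=0.668000 → y ← -2.100000 + 0.21·0.668000 = -1.959720
x=0.210000, y=-1.959720: f=0.806634 → y ← -1.959720 + 0.21·0.806634 = -1.790327
x=0.420000, y=-1.790327: f=0.948761 → y ← -1.790327 + 0.21·0.948761 = -1.591087
y(0.63) ≈ -1.5911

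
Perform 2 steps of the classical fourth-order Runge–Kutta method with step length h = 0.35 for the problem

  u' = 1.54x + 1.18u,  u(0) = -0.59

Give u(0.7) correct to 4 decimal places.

RK4: k1 = f(x_n, u_n); k2 = f(x_n + h/2, u_n + (h/2)·k1); k3 = f(x_n + h/2, u_n + (h/2)·k2); k4 = f(x_n + h, u_n + h·k3); u_{n+1} = u_n + (h/6)·(k1 + 2k2 + 2k3 + k4).
x=0.000000, u=-0.590000:
  k1 = f(0.000000, -0.590000) = -0.696200
  k2 = f(0.175000, -0.711835) = -0.570465
  k3 = f(0.175000, -0.689831) = -0.544501
  k4 = f(0.350000, -0.780575) = -0.382079
  u ← -0.590000 + (0.35/6)·(k1 + 2k2 + 2k3 + k4) = -0.782979
x=0.350000, u=-0.782979:
  k1 = f(0.350000, -0.782979) = -0.384915
  k2 = f(0.525000, -0.850339) = -0.194900
  k3 = f(0.525000, -0.817087) = -0.155662
  k4 = f(0.700000, -0.837461) = 0.089796
  u ← -0.782979 + (0.35/6)·(k1 + 2k2 + 2k3 + k4) = -0.841093
u(0.7) ≈ -0.8411

-0.8411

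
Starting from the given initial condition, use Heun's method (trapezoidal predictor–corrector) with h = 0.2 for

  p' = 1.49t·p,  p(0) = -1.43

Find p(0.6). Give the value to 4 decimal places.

Heun: k1 = f(t_n, p_n); k2 = f(t_n + h, p_n + h·k1); p_{n+1} = p_n + (h/2)·(k1 + k2).
t=0.000000, p=-1.430000:
  k1 = f(0.000000, -1.430000) = 0.000000
  k2 = f(0.200000, -1.430000) = -0.426140
  p ← -1.430000 + (0.2/2)·(0.000000 + (-0.426140)) = -1.472614
t=0.200000, p=-1.472614:
  k1 = f(0.200000, -1.472614) = -0.438839
  k2 = f(0.400000, -1.560382) = -0.929988
  p ← -1.472614 + (0.2/2)·(-0.438839 + (-0.929988)) = -1.609497
t=0.400000, p=-1.609497:
  k1 = f(0.400000, -1.609497) = -0.959260
  k2 = f(0.600000, -1.801349) = -1.610406
  p ← -1.609497 + (0.2/2)·(-0.959260 + (-1.610406)) = -1.866463
p(0.6) ≈ -1.8665

-1.8665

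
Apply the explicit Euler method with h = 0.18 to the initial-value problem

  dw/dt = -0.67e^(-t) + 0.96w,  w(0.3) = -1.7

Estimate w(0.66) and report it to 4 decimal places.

-2.5177

Euler: w_{n+1} = w_n + h·f(t_n, w_n).
t=0.300000, w=-1.700000: f=-2.128348 → w ← -1.700000 + 0.18·(-2.128348) = -2.083103
t=0.480000, w=-2.083103: f=-2.414363 → w ← -2.083103 + 0.18·(-2.414363) = -2.517688
w(0.66) ≈ -2.5177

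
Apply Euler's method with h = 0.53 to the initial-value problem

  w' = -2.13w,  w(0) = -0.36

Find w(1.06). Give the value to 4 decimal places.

-0.0060

Euler: w_{n+1} = w_n + h·f(s_n, w_n).
s=0.000000, w=-0.360000: f=0.766800 → w ← -0.360000 + 0.53·0.766800 = 0.046404
s=0.530000, w=0.046404: f=-0.098841 → w ← 0.046404 + 0.53·(-0.098841) = -0.005981
w(1.06) ≈ -0.0060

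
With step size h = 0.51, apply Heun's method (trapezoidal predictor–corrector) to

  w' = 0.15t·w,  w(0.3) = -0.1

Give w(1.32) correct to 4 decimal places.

Heun: k1 = f(t_n, w_n); k2 = f(t_n + h, w_n + h·k1); w_{n+1} = w_n + (h/2)·(k1 + k2).
t=0.300000, w=-0.100000:
  k1 = f(0.300000, -0.100000) = -0.004500
  k2 = f(0.810000, -0.102295) = -0.012429
  w ← -0.100000 + (0.51/2)·(-0.004500 + (-0.012429)) = -0.104317
t=0.810000, w=-0.104317:
  k1 = f(0.810000, -0.104317) = -0.012674
  k2 = f(1.320000, -0.110781) = -0.021935
  w ← -0.104317 + (0.51/2)·(-0.012674 + (-0.021935)) = -0.113142
w(1.32) ≈ -0.1131

-0.1131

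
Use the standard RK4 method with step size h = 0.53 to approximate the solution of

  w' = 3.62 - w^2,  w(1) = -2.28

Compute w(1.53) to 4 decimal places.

-7.1105

RK4: k1 = f(x_n, w_n); k2 = f(x_n + h/2, w_n + (h/2)·k1); k3 = f(x_n + h/2, w_n + (h/2)·k2); k4 = f(x_n + h, w_n + h·k3); w_{n+1} = w_n + (h/6)·(k1 + 2k2 + 2k3 + k4).
x=1.000000, w=-2.280000:
  k1 = f(1.000000, -2.280000) = -1.578400
  k2 = f(1.265000, -2.698276) = -3.660693
  k3 = f(1.265000, -3.250084) = -6.943044
  k4 = f(1.530000, -5.959814) = -31.899377
  w ← -2.280000 + (0.53/6)·(k1 + 2k2 + 2k3 + k4) = -7.110531
w(1.53) ≈ -7.1105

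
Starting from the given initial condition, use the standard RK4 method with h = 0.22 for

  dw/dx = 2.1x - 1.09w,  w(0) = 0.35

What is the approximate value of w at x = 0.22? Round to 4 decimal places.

0.3224

RK4: k1 = f(x_n, w_n); k2 = f(x_n + h/2, w_n + (h/2)·k1); k3 = f(x_n + h/2, w_n + (h/2)·k2); k4 = f(x_n + h, w_n + h·k3); w_{n+1} = w_n + (h/6)·(k1 + 2k2 + 2k3 + k4).
x=0.000000, w=0.350000:
  k1 = f(0.000000, 0.350000) = -0.381500
  k2 = f(0.110000, 0.308035) = -0.104758
  k3 = f(0.110000, 0.338477) = -0.137939
  k4 = f(0.220000, 0.319653) = 0.113578
  w ← 0.350000 + (0.22/6)·(k1 + 2k2 + 2k3 + k4) = 0.322378
w(0.22) ≈ 0.3224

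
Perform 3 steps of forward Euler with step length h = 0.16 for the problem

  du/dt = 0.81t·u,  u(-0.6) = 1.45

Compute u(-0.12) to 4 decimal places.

Euler: u_{n+1} = u_n + h·f(t_n, u_n).
t=-0.600000, u=1.450000: f=-0.704700 → u ← 1.450000 + 0.16·(-0.704700) = 1.337248
t=-0.440000, u=1.337248: f=-0.476595 → u ← 1.337248 + 0.16·(-0.476595) = 1.260993
t=-0.280000, u=1.260993: f=-0.285993 → u ← 1.260993 + 0.16·(-0.285993) = 1.215234
u(-0.12) ≈ 1.2152

1.2152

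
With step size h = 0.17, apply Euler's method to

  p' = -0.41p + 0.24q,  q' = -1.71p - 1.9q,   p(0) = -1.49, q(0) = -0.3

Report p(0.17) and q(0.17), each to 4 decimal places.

-1.3984, 0.2300

Euler on (p,q): p_{n+1} = p_n + h·p', q_{n+1} = q_n + h·q'.
0.000000: (-1.490000, -0.300000); f=(0.538900, 3.117900) → (-1.398387, 0.230043)
(p(0.17), q(0.17)) ≈ (-1.3984, 0.2300)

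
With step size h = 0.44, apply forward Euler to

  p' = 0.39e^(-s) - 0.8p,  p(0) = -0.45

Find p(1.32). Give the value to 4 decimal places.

Euler: p_{n+1} = p_n + h·f(s_n, p_n).
s=0.000000, p=-0.450000: f=0.750000 → p ← -0.450000 + 0.44·0.750000 = -0.120000
s=0.440000, p=-0.120000: f=0.347174 → p ← -0.120000 + 0.44·0.347174 = 0.032757
s=0.880000, p=0.032757: f=0.135560 → p ← 0.032757 + 0.44·0.135560 = 0.092403
p(1.32) ≈ 0.0924

0.0924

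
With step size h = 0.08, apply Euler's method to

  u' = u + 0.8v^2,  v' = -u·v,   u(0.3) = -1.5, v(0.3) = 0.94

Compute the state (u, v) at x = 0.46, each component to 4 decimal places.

-1.6176, 1.1845

Euler on (u,v): u_{n+1} = u_n + h·u', v_{n+1} = v_n + h·v'.
0.300000: (-1.500000, 0.940000); f=(-0.793120, 1.410000) → (-1.563450, 1.052800)
0.380000: (-1.563450, 1.052800); f=(-0.676739, 1.646000) → (-1.617589, 1.184480)
(u(0.46), v(0.46)) ≈ (-1.6176, 1.1845)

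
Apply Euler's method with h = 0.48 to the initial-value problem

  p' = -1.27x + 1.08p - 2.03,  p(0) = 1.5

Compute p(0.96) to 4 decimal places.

0.7118

Euler: p_{n+1} = p_n + h·f(x_n, p_n).
x=0.000000, p=1.500000: f=-0.410000 → p ← 1.500000 + 0.48·(-0.410000) = 1.303200
x=0.480000, p=1.303200: f=-1.232144 → p ← 1.303200 + 0.48·(-1.232144) = 0.711771
p(0.96) ≈ 0.7118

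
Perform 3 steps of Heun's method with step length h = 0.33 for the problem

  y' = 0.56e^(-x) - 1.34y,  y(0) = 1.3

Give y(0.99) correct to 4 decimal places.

0.5335

Heun: k1 = f(x_n, y_n); k2 = f(x_n + h, y_n + h·k1); y_{n+1} = y_n + (h/2)·(k1 + k2).
x=0.000000, y=1.300000:
  k1 = f(0.000000, 1.300000) = -1.182000
  k2 = f(0.330000, 0.909940) = -0.816722
  y ← 1.300000 + (0.33/2)·(-1.182000 + (-0.816722)) = 0.970211
x=0.330000, y=0.970211:
  k1 = f(0.330000, 0.970211) = -0.897485
  k2 = f(0.660000, 0.674041) = -0.613778
  y ← 0.970211 + (0.33/2)·(-0.897485 + (-0.613778)) = 0.720852
x=0.660000, y=0.720852:
  k1 = f(0.660000, 0.720852) = -0.676506
  k2 = f(0.990000, 0.497606) = -0.458709
  y ← 0.720852 + (0.33/2)·(-0.676506 + (-0.458709)) = 0.533542
y(0.99) ≈ 0.5335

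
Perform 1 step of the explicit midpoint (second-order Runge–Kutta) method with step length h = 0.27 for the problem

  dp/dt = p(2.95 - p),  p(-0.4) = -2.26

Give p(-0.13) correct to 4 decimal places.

Midpoint: k1 = f(t_n, p_n); k2 = f(t_n + h/2, p_n + (h/2)·k1); p_{n+1} = p_n + h·k2.
t=-0.400000, p=-2.260000:
  k1 = f(-0.400000, -2.260000) = -11.774600
  k2 = f(-0.265000, -3.849571) = -26.175431
  p ← -2.260000 + 0.27·(-26.175431) = -9.327366
p(-0.13) ≈ -9.3274

-9.3274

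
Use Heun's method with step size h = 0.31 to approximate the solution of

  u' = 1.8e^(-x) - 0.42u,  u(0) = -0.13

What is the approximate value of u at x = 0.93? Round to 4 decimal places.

0.7857

Heun: k1 = f(x_n, u_n); k2 = f(x_n + h, u_n + h·k1); u_{n+1} = u_n + (h/2)·(k1 + k2).
x=0.000000, u=-0.130000:
  k1 = f(0.000000, -0.130000) = 1.854600
  k2 = f(0.310000, 0.444926) = 1.133336
  u ← -0.130000 + (0.31/2)·(1.854600 + 1.133336) = 0.333130
x=0.310000, u=0.333130:
  k1 = f(0.310000, 0.333130) = 1.180290
  k2 = f(0.620000, 0.699020) = 0.674712
  u ← 0.333130 + (0.31/2)·(1.180290 + 0.674712) = 0.620655
x=0.620000, u=0.620655:
  k1 = f(0.620000, 0.620655) = 0.707625
  k2 = f(0.930000, 0.840019) = 0.357389
  u ← 0.620655 + (0.31/2)·(0.707625 + 0.357389) = 0.785732
u(0.93) ≈ 0.7857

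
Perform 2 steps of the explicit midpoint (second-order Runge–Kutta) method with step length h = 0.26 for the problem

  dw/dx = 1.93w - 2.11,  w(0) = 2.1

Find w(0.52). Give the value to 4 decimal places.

3.7605

Midpoint: k1 = f(x_n, w_n); k2 = f(x_n + h/2, w_n + (h/2)·k1); w_{n+1} = w_n + h·k2.
x=0.000000, w=2.100000:
  k1 = f(0.000000, 2.100000) = 1.943000
  k2 = f(0.130000, 2.352590) = 2.430499
  w ← 2.100000 + 0.26·2.430499 = 2.731930
x=0.260000, w=2.731930:
  k1 = f(0.260000, 2.731930) = 3.162624
  k2 = f(0.390000, 3.143071) = 3.956127
  w ← 2.731930 + 0.26·3.956127 = 3.760523
w(0.52) ≈ 3.7605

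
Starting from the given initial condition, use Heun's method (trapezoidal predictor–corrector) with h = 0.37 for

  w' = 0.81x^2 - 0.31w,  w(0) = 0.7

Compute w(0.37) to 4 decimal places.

Heun: k1 = f(x_n, w_n); k2 = f(x_n + h, w_n + h·k1); w_{n+1} = w_n + (h/2)·(k1 + k2).
x=0.000000, w=0.700000:
  k1 = f(0.000000, 0.700000) = -0.217000
  k2 = f(0.370000, 0.619710) = -0.081221
  w ← 0.700000 + (0.37/2)·(-0.217000 + (-0.081221)) = 0.644829
w(0.37) ≈ 0.6448

0.6448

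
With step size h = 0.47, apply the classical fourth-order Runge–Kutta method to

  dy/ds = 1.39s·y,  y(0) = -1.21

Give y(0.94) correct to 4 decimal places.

RK4: k1 = f(s_n, y_n); k2 = f(s_n + h/2, y_n + (h/2)·k1); k3 = f(s_n + h/2, y_n + (h/2)·k2); k4 = f(s_n + h, y_n + h·k3); y_{n+1} = y_n + (h/6)·(k1 + 2k2 + 2k3 + k4).
s=0.000000, y=-1.210000:
  k1 = f(0.000000, -1.210000) = 0.000000
  k2 = f(0.235000, -1.210000) = -0.395246
  k3 = f(0.235000, -1.302883) = -0.425587
  k4 = f(0.470000, -1.410026) = -0.921170
  y ← -1.210000 + (0.47/6)·(k1 + 2k2 + 2k3 + k4) = -1.410756
s=0.470000, y=-1.410756:
  k1 = f(0.470000, -1.410756) = -0.921647
  k2 = f(0.705000, -1.627342) = -1.594714
  k3 = f(0.705000, -1.785513) = -1.749714
  k4 = f(0.940000, -2.233121) = -2.917796
  y ← -1.410756 + (0.47/6)·(k1 + 2k2 + 2k3 + k4) = -2.235472
y(0.94) ≈ -2.2355

-2.2355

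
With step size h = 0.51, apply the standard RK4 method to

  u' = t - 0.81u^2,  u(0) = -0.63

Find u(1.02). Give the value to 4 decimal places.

RK4: k1 = f(t_n, u_n); k2 = f(t_n + h/2, u_n + (h/2)·k1); k3 = f(t_n + h/2, u_n + (h/2)·k2); k4 = f(t_n + h, u_n + h·k3); u_{n+1} = u_n + (h/6)·(k1 + 2k2 + 2k3 + k4).
t=0.000000, u=-0.630000:
  k1 = f(0.000000, -0.630000) = -0.321489
  k2 = f(0.255000, -0.711980) = -0.155601
  k3 = f(0.255000, -0.669678) = -0.108260
  k4 = f(0.510000, -0.685213) = 0.129692
  u ← -0.630000 + (0.51/6)·(k1 + 2k2 + 2k3 + k4) = -0.691159
t=0.510000, u=-0.691159:
  k1 = f(0.510000, -0.691159) = 0.123062
  k2 = f(0.765000, -0.659778) = 0.412401
  k3 = f(0.765000, -0.585997) = 0.486852
  k4 = f(1.020000, -0.442865) = 0.861136
  u ← -0.691159 + (0.51/6)·(k1 + 2k2 + 2k3 + k4) = -0.454629
u(1.02) ≈ -0.4546

-0.4546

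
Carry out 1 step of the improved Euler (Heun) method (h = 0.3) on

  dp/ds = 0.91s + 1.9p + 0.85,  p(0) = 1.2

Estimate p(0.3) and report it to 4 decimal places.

2.4476

Heun: k1 = f(s_n, p_n); k2 = f(s_n + h, p_n + h·k1); p_{n+1} = p_n + (h/2)·(k1 + k2).
s=0.000000, p=1.200000:
  k1 = f(0.000000, 1.200000) = 3.130000
  k2 = f(0.300000, 2.139000) = 5.187100
  p ← 1.200000 + (0.3/2)·(3.130000 + 5.187100) = 2.447565
p(0.3) ≈ 2.4476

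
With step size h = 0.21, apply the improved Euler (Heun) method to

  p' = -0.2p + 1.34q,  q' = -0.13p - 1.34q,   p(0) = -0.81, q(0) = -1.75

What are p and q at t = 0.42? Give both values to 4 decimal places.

Heun on (p,q): k1 = f(t_n, state_n); k2 = f(t_n + h, state_n + h·k1); state_{n+1} = state_n + (h/2)·(k1 + k2).
0.000000: (-0.810000, -1.750000)
  k1 = (-2.183000, 2.450300)
  predictor → (-1.268430, -1.235437)
  k2 = (-1.401800, 1.820381)
  → (-1.186404, -1.301578)
0.210000: (-1.186404, -1.301578)
  k1 = (-1.506834, 1.898348)
  predictor → (-1.502839, -0.902925)
  k2 = (-0.909352, 1.405289)
  → (-1.440104, -0.954697)
(p(0.42), q(0.42)) ≈ (-1.4401, -0.9547)

-1.4401, -0.9547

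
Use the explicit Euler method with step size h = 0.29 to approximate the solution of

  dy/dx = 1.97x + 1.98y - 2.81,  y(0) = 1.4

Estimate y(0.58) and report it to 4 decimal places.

Euler: y_{n+1} = y_n + h·f(x_n, y_n).
x=0.000000, y=1.400000: f=-0.038000 → y ← 1.400000 + 0.29·(-0.038000) = 1.388980
x=0.290000, y=1.388980: f=0.511480 → y ← 1.388980 + 0.29·0.511480 = 1.537309
y(0.58) ≈ 1.5373

1.5373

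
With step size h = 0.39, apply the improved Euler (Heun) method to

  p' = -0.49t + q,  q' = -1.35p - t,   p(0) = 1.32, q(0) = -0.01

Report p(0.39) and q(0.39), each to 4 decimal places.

Heun on (p,q): k1 = f(t_n, state_n); k2 = f(t_n + h, state_n + h·k1); state_{n+1} = state_n + (h/2)·(k1 + k2).
0.000000: (1.320000, -0.010000)
  k1 = (-0.010000, -1.782000)
  predictor → (1.316100, -0.704980)
  k2 = (-0.896080, -2.166735)
  → (1.143314, -0.780003)
(p(0.39), q(0.39)) ≈ (1.1433, -0.7800)

1.1433, -0.7800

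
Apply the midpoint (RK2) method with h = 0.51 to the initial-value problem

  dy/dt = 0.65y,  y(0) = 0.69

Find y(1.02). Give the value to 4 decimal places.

Midpoint: k1 = f(t_n, y_n); k2 = f(t_n + h/2, y_n + (h/2)·k1); y_{n+1} = y_n + h·k2.
t=0.000000, y=0.690000:
  k1 = f(0.000000, 0.690000) = 0.448500
  k2 = f(0.255000, 0.804367) = 0.522839
  y ← 0.690000 + 0.51·0.522839 = 0.956648
t=0.510000, y=0.956648:
  k1 = f(0.510000, 0.956648) = 0.621821
  k2 = f(0.765000, 1.115212) = 0.724888
  y ← 0.956648 + 0.51·0.724888 = 1.326341
y(1.02) ≈ 1.3263

1.3263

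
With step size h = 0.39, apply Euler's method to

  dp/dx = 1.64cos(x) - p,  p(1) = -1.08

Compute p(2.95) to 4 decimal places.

-0.8212

Euler: p_{n+1} = p_n + h·f(x_n, p_n).
x=1.000000, p=-1.080000: f=1.966096 → p ← -1.080000 + 0.39·1.966096 = -0.313223
x=1.390000, p=-0.313223: f=0.608116 → p ← -0.313223 + 0.39·0.608116 = -0.076057
x=1.780000, p=-0.076057: f=-0.264539 → p ← -0.076057 + 0.39·(-0.264539) = -0.179228
x=2.170000, p=-0.179228: f=-0.745708 → p ← -0.179228 + 0.39·(-0.745708) = -0.470054
x=2.560000, p=-0.470054: f=-0.900312 → p ← -0.470054 + 0.39·(-0.900312) = -0.821175
p(2.95) ≈ -0.8212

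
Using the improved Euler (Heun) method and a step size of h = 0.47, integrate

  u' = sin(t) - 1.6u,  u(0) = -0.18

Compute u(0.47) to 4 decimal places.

Heun: k1 = f(t_n, u_n); k2 = f(t_n + h, u_n + h·k1); u_{n+1} = u_n + (h/2)·(k1 + k2).
t=0.000000, u=-0.180000:
  k1 = f(0.000000, -0.180000) = 0.288000
  k2 = f(0.470000, -0.044640) = 0.524310
  u ← -0.180000 + (0.47/2)·(0.288000 + 0.524310) = 0.010893
u(0.47) ≈ 0.0109

0.0109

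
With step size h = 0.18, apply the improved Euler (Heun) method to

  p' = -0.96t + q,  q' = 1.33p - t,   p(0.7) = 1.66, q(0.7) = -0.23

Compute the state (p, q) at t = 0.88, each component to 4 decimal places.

Heun on (p,q): k1 = f(t_n, state_n); k2 = f(t_n + h, state_n + h·k1); state_{n+1} = state_n + (h/2)·(k1 + k2).
0.700000: (1.660000, -0.230000)
  k1 = (-0.902000, 1.507800)
  predictor → (1.497640, 0.041404)
  k2 = (-0.803396, 1.111861)
  → (1.506514, 0.005770)
(p(0.88), q(0.88)) ≈ (1.5065, 0.0058)

1.5065, 0.0058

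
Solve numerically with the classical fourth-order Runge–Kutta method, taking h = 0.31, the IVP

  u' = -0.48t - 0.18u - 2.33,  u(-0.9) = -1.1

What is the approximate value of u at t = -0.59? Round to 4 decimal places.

-1.6352

RK4: k1 = f(t_n, u_n); k2 = f(t_n + h/2, u_n + (h/2)·k1); k3 = f(t_n + h/2, u_n + (h/2)·k2); k4 = f(t_n + h, u_n + h·k3); u_{n+1} = u_n + (h/6)·(k1 + 2k2 + 2k3 + k4).
t=-0.900000, u=-1.100000:
  k1 = f(-0.900000, -1.100000) = -1.700000
  k2 = f(-0.745000, -1.363500) = -1.726970
  k3 = f(-0.745000, -1.367680) = -1.726218
  k4 = f(-0.590000, -1.635127) = -1.752477
  u ← -1.100000 + (0.31/6)·(k1 + 2k2 + 2k3 + k4) = -1.635207
u(-0.59) ≈ -1.6352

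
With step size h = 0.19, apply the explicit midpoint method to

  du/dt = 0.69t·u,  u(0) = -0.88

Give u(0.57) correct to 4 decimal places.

-0.9837

Midpoint: k1 = f(t_n, u_n); k2 = f(t_n + h/2, u_n + (h/2)·k1); u_{n+1} = u_n + h·k2.
t=0.000000, u=-0.880000:
  k1 = f(0.000000, -0.880000) = 0.000000
  k2 = f(0.095000, -0.880000) = -0.057684
  u ← -0.880000 + 0.19·(-0.057684) = -0.890960
t=0.190000, u=-0.890960:
  k1 = f(0.190000, -0.890960) = -0.116805
  k2 = f(0.285000, -0.902056) = -0.177389
  u ← -0.890960 + 0.19·(-0.177389) = -0.924664
t=0.380000, u=-0.924664:
  k1 = f(0.380000, -0.924664) = -0.242447
  k2 = f(0.475000, -0.947696) = -0.310607
  u ← -0.924664 + 0.19·(-0.310607) = -0.983679
u(0.57) ≈ -0.9837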